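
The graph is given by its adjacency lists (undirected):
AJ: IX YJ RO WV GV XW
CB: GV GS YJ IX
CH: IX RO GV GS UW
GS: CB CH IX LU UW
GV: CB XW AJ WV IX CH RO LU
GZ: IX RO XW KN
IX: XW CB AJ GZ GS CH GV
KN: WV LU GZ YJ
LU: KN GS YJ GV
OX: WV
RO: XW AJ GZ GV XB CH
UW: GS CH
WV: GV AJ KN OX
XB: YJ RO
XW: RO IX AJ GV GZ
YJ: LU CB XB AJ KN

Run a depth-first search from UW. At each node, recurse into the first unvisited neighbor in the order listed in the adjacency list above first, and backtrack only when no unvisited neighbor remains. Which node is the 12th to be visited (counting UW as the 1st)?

OX

Visit UW
UW → GS
GS → CB
CB → GV
GV → XW
XW → RO
RO → AJ
AJ → IX
IX → GZ
GZ → KN
KN → WV
WV → OX
KN → LU
LU → YJ
YJ → XB
IX → CH

Visit order: UW, GS, CB, GV, XW, RO, AJ, IX, GZ, KN, WV, OX, LU, YJ, XB, CH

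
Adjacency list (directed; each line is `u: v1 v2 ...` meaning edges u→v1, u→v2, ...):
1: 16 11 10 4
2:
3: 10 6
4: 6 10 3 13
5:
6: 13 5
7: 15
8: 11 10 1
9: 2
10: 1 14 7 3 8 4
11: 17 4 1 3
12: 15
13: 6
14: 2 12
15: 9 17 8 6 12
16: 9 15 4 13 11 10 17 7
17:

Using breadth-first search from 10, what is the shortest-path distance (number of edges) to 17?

Level 0: 10
Level 1: 1, 3, 4, 7, 8, 14
Level 2: 2, 6, 11, 12, 13, 15, 16
Level 3: 5, 9, 17
17 first appears at level 3.

3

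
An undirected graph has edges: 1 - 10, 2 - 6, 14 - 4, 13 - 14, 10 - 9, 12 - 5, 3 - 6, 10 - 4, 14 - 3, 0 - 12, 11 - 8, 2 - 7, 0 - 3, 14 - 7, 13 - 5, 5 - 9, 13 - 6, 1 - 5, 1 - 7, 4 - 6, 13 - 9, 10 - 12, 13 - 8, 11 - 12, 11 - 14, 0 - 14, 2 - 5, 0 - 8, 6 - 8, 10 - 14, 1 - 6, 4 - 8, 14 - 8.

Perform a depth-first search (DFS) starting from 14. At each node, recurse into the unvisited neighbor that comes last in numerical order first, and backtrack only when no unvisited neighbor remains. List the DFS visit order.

Visit 14
14 → 13
13 → 9
9 → 10
10 → 12
12 → 11
11 → 8
8 → 6
6 → 4
6 → 3
3 → 0
6 → 2
2 → 7
7 → 1
1 → 5

14, 13, 9, 10, 12, 11, 8, 6, 4, 3, 0, 2, 7, 1, 5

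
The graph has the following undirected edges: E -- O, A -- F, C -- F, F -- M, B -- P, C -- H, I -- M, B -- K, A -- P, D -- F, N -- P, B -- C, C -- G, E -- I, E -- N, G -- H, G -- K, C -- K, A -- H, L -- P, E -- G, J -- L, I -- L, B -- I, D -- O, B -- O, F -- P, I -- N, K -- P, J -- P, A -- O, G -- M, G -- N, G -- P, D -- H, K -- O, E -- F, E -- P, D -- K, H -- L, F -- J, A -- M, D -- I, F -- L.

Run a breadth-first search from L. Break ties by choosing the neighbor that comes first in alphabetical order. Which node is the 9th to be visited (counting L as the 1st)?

D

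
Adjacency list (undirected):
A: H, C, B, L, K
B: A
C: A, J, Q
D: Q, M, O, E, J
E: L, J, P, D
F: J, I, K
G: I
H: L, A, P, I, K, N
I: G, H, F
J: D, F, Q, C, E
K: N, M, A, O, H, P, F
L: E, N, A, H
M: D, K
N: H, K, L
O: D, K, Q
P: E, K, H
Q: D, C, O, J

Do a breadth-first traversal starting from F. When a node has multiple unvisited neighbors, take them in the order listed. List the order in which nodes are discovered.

F J I K D Q C E G H N M A O P L B

Visit F; enqueue J, I, K → queue [J, I, K]
Visit J; enqueue D, Q, C, E → queue [I, K, D, Q, C, E]
Visit I; enqueue G, H → queue [K, D, Q, C, E, G, H]
Visit K; enqueue N, M, A, O, P → queue [D, Q, C, E, G, H, N, M, A, O, P]
Visit D → queue [Q, C, E, G, H, N, M, A, O, P]
Visit Q → queue [C, E, G, H, N, M, A, O, P]
Visit C → queue [E, G, H, N, M, A, O, P]
Visit E; enqueue L → queue [G, H, N, M, A, O, P, L]
Visit G → queue [H, N, M, A, O, P, L]
Visit H → queue [N, M, A, O, P, L]
Visit N → queue [M, A, O, P, L]
Visit M → queue [A, O, P, L]
Visit A; enqueue B → queue [O, P, L, B]
Visit O → queue [P, L, B]
Visit P → queue [L, B]
Visit L → queue [B]
Visit B → queue []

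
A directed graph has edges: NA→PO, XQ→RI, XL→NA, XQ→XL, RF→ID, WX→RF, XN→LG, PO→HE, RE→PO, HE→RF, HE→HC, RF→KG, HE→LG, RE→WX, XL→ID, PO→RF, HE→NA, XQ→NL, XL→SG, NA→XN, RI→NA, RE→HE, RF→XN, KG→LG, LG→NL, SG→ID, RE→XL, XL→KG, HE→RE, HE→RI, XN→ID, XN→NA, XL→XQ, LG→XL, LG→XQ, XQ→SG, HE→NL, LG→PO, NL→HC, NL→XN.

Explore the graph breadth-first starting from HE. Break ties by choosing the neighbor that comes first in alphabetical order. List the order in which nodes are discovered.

Visit HE; enqueue HC, LG, NA, NL, RE, RF, RI → queue [HC, LG, NA, NL, RE, RF, RI]
Visit HC → queue [LG, NA, NL, RE, RF, RI]
Visit LG; enqueue PO, XL, XQ → queue [NA, NL, RE, RF, RI, PO, XL, XQ]
Visit NA; enqueue XN → queue [NL, RE, RF, RI, PO, XL, XQ, XN]
Visit NL → queue [RE, RF, RI, PO, XL, XQ, XN]
Visit RE; enqueue WX → queue [RF, RI, PO, XL, XQ, XN, WX]
Visit RF; enqueue ID, KG → queue [RI, PO, XL, XQ, XN, WX, ID, KG]
Visit RI → queue [PO, XL, XQ, XN, WX, ID, KG]
Visit PO → queue [XL, XQ, XN, WX, ID, KG]
Visit XL; enqueue SG → queue [XQ, XN, WX, ID, KG, SG]
Visit XQ → queue [XN, WX, ID, KG, SG]
Visit XN → queue [WX, ID, KG, SG]
Visit WX → queue [ID, KG, SG]
Visit ID → queue [KG, SG]
Visit KG → queue [SG]
Visit SG → queue []

HE -> HC -> LG -> NA -> NL -> RE -> RF -> RI -> PO -> XL -> XQ -> XN -> WX -> ID -> KG -> SG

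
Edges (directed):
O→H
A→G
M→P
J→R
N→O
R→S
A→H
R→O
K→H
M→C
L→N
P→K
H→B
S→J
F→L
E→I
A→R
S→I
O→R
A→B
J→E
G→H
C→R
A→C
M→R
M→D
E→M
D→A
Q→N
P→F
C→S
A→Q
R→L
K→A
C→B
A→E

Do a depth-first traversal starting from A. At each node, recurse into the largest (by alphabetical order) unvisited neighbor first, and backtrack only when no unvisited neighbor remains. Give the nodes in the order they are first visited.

A, R, S, J, E, M, P, K, H, B, F, L, N, O, D, C, I, Q, G

Visit A
A → R
R → S
S → J
J → E
E → M
M → P
P → K
K → H
H → B
P → F
F → L
L → N
N → O
M → D
M → C
E → I
A → Q
A → G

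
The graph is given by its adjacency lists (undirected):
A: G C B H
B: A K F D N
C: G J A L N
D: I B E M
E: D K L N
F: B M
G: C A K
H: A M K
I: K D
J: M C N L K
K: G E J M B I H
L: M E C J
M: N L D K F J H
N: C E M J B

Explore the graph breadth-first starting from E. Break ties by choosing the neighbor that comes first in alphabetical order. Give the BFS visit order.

E, D, K, L, N, B, I, M, G, H, J, C, A, F

Visit E; enqueue D, K, L, N → queue [D, K, L, N]
Visit D; enqueue B, I, M → queue [K, L, N, B, I, M]
Visit K; enqueue G, H, J → queue [L, N, B, I, M, G, H, J]
Visit L; enqueue C → queue [N, B, I, M, G, H, J, C]
Visit N → queue [B, I, M, G, H, J, C]
Visit B; enqueue A, F → queue [I, M, G, H, J, C, A, F]
Visit I → queue [M, G, H, J, C, A, F]
Visit M → queue [G, H, J, C, A, F]
Visit G → queue [H, J, C, A, F]
Visit H → queue [J, C, A, F]
Visit J → queue [C, A, F]
Visit C → queue [A, F]
Visit A → queue [F]
Visit F → queue []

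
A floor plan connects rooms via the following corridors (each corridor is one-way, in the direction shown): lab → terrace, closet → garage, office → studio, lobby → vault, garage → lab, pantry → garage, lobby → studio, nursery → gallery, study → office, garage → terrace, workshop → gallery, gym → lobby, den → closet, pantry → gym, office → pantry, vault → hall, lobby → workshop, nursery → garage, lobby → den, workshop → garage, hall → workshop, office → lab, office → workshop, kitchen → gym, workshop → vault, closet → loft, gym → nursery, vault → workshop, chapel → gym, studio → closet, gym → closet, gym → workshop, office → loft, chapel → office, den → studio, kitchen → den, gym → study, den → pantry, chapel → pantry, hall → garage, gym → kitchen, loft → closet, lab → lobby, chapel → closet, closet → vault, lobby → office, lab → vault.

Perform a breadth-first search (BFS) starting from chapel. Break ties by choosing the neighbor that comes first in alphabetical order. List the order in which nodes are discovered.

Visit chapel; enqueue closet, gym, office, pantry → queue [closet, gym, office, pantry]
Visit closet; enqueue garage, loft, vault → queue [gym, office, pantry, garage, loft, vault]
Visit gym; enqueue kitchen, lobby, nursery, study, workshop → queue [office, pantry, garage, loft, vault, kitchen, lobby, nursery, study, workshop]
Visit office; enqueue lab, studio → queue [pantry, garage, loft, vault, kitchen, lobby, nursery, study, workshop, lab, studio]
Visit pantry → queue [garage, loft, vault, kitchen, lobby, nursery, study, workshop, lab, studio]
Visit garage; enqueue terrace → queue [loft, vault, kitchen, lobby, nursery, study, workshop, lab, studio, terrace]
Visit loft → queue [vault, kitchen, lobby, nursery, study, workshop, lab, studio, terrace]
Visit vault; enqueue hall → queue [kitchen, lobby, nursery, study, workshop, lab, studio, terrace, hall]
Visit kitchen; enqueue den → queue [lobby, nursery, study, workshop, lab, studio, terrace, hall, den]
Visit lobby → queue [nursery, study, workshop, lab, studio, terrace, hall, den]
Visit nursery; enqueue gallery → queue [study, workshop, lab, studio, terrace, hall, den, gallery]
Visit study → queue [workshop, lab, studio, terrace, hall, den, gallery]
Visit workshop → queue [lab, studio, terrace, hall, den, gallery]
Visit lab → queue [studio, terrace, hall, den, gallery]
Visit studio → queue [terrace, hall, den, gallery]
Visit terrace → queue [hall, den, gallery]
Visit hall → queue [den, gallery]
Visit den → queue [gallery]
Visit gallery → queue []

chapel -> closet -> gym -> office -> pantry -> garage -> loft -> vault -> kitchen -> lobby -> nursery -> study -> workshop -> lab -> studio -> terrace -> hall -> den -> gallery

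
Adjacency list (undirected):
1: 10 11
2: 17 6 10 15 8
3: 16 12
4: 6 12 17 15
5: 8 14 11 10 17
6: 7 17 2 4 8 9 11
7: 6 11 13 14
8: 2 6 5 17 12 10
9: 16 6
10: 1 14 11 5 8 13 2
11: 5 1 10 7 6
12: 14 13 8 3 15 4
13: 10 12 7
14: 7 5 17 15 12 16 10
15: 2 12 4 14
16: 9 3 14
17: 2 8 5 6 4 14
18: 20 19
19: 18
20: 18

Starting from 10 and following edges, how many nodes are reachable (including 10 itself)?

17

BFS from 10 visits: 10, 14, 13, 11, 8, 5, 2, 1, 17, 16, 15, 12, 7, 6, 4, 9, 3
Reachable nodes: 17 of 20 total.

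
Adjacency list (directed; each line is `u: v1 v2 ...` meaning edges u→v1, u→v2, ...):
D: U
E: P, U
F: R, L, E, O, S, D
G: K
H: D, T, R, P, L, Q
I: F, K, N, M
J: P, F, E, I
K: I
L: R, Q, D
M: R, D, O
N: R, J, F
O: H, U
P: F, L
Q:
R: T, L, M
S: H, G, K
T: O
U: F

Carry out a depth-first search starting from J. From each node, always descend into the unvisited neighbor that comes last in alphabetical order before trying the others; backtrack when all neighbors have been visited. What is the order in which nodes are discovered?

Visit J
J → P
P → L
L → R
R → T
T → O
O → U
U → F
F → S
S → K
K → I
I → N
I → M
M → D
S → H
H → Q
S → G
F → E

J -> P -> L -> R -> T -> O -> U -> F -> S -> K -> I -> N -> M -> D -> H -> Q -> G -> E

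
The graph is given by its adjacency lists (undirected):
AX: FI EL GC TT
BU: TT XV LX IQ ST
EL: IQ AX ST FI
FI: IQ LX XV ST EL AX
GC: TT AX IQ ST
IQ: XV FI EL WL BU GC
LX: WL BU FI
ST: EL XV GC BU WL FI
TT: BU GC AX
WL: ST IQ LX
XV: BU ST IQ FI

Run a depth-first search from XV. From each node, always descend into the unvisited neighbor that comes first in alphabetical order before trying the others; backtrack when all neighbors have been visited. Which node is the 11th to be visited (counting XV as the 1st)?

TT

Visit XV
XV → BU
BU → IQ
IQ → EL
EL → AX
AX → FI
FI → LX
LX → WL
WL → ST
ST → GC
GC → TT

Visit order: XV, BU, IQ, EL, AX, FI, LX, WL, ST, GC, TT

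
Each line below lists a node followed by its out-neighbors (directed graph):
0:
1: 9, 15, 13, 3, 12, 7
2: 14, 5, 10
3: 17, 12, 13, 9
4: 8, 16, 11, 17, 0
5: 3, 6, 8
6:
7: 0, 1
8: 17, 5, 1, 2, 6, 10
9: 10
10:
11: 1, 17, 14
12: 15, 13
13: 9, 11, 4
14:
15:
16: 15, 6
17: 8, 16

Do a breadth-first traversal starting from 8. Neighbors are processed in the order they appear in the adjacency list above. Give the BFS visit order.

8, 17, 5, 1, 2, 6, 10, 16, 3, 9, 15, 13, 12, 7, 14, 11, 4, 0

Visit 8; enqueue 17, 5, 1, 2, 6, 10 → queue [17, 5, 1, 2, 6, 10]
Visit 17; enqueue 16 → queue [5, 1, 2, 6, 10, 16]
Visit 5; enqueue 3 → queue [1, 2, 6, 10, 16, 3]
Visit 1; enqueue 9, 15, 13, 12, 7 → queue [2, 6, 10, 16, 3, 9, 15, 13, 12, 7]
Visit 2; enqueue 14 → queue [6, 10, 16, 3, 9, 15, 13, 12, 7, 14]
Visit 6 → queue [10, 16, 3, 9, 15, 13, 12, 7, 14]
Visit 10 → queue [16, 3, 9, 15, 13, 12, 7, 14]
Visit 16 → queue [3, 9, 15, 13, 12, 7, 14]
Visit 3 → queue [9, 15, 13, 12, 7, 14]
Visit 9 → queue [15, 13, 12, 7, 14]
Visit 15 → queue [13, 12, 7, 14]
Visit 13; enqueue 11, 4 → queue [12, 7, 14, 11, 4]
Visit 12 → queue [7, 14, 11, 4]
Visit 7; enqueue 0 → queue [14, 11, 4, 0]
Visit 14 → queue [11, 4, 0]
Visit 11 → queue [4, 0]
Visit 4 → queue [0]
Visit 0 → queue []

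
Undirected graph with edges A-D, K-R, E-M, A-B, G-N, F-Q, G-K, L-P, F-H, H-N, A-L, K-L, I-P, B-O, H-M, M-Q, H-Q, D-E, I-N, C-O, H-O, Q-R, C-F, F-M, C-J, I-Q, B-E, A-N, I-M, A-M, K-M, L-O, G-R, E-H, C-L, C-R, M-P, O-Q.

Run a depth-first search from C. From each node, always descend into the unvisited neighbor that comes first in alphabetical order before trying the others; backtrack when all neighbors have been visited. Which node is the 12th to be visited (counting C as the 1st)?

Visit C
C → F
F → H
H → E
E → B
B → A
A → D
A → L
L → K
K → G
G → N
N → I
I → M
M → P
M → Q
Q → O
Q → R
C → J

Visit order: C, F, H, E, B, A, D, L, K, G, N, I, M, P, Q, O, R, J

I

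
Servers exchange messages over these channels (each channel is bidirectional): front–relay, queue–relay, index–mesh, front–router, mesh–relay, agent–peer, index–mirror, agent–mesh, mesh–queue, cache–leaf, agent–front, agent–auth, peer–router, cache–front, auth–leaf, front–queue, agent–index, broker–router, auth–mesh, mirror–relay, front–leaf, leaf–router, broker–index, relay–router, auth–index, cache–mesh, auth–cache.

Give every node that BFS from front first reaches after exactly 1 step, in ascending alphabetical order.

agent, cache, leaf, queue, relay, router

Level 0: front
Level 1: agent, cache, leaf, queue, relay, router
Level 2: auth, broker, index, mesh, mirror, peer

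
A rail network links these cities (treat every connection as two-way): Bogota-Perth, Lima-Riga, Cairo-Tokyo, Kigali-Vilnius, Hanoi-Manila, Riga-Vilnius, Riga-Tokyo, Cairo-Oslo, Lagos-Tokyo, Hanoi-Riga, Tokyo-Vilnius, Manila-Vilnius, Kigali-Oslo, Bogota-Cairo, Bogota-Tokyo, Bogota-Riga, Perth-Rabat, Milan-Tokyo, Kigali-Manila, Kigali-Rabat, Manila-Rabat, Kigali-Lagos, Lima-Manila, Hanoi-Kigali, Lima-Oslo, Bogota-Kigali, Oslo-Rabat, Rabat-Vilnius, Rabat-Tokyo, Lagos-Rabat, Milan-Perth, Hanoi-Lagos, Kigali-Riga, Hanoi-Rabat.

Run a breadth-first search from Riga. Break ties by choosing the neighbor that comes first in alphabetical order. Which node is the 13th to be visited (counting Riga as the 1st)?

Oslo

Visit Riga; enqueue Bogota, Hanoi, Kigali, Lima, Tokyo, Vilnius → queue [Bogota, Hanoi, Kigali, Lima, Tokyo, Vilnius]
Visit Bogota; enqueue Cairo, Perth → queue [Hanoi, Kigali, Lima, Tokyo, Vilnius, Cairo, Perth]
Visit Hanoi; enqueue Lagos, Manila, Rabat → queue [Kigali, Lima, Tokyo, Vilnius, Cairo, Perth, Lagos, Manila, Rabat]
Visit Kigali; enqueue Oslo → queue [Lima, Tokyo, Vilnius, Cairo, Perth, Lagos, Manila, Rabat, Oslo]
Visit Lima → queue [Tokyo, Vilnius, Cairo, Perth, Lagos, Manila, Rabat, Oslo]
Visit Tokyo; enqueue Milan → queue [Vilnius, Cairo, Perth, Lagos, Manila, Rabat, Oslo, Milan]
Visit Vilnius → queue [Cairo, Perth, Lagos, Manila, Rabat, Oslo, Milan]
Visit Cairo → queue [Perth, Lagos, Manila, Rabat, Oslo, Milan]
Visit Perth → queue [Lagos, Manila, Rabat, Oslo, Milan]
Visit Lagos → queue [Manila, Rabat, Oslo, Milan]
Visit Manila → queue [Rabat, Oslo, Milan]
Visit Rabat → queue [Oslo, Milan]
Visit Oslo → queue [Milan]
Visit Milan → queue []

Visit order: Riga, Bogota, Hanoi, Kigali, Lima, Tokyo, Vilnius, Cairo, Perth, Lagos, Manila, Rabat, Oslo, Milan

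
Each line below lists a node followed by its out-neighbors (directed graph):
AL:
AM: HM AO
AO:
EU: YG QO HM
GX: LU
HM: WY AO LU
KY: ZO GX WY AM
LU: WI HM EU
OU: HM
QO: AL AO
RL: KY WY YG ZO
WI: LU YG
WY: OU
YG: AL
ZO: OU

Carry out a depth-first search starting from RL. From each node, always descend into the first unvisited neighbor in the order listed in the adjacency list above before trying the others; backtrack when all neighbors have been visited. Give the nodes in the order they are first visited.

RL, KY, ZO, OU, HM, WY, AO, LU, WI, YG, AL, EU, QO, GX, AM

Visit RL
RL → KY
KY → ZO
ZO → OU
OU → HM
HM → WY
HM → AO
HM → LU
LU → WI
WI → YG
YG → AL
LU → EU
EU → QO
KY → GX
KY → AM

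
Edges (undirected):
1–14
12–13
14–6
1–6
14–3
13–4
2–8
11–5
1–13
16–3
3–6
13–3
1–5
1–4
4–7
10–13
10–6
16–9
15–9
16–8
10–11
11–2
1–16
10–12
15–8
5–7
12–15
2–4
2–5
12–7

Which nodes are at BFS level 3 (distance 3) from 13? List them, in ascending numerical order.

8, 9

Level 0: 13
Level 1: 1, 3, 4, 10, 12
Level 2: 2, 5, 6, 7, 11, 14, 15, 16
Level 3: 8, 9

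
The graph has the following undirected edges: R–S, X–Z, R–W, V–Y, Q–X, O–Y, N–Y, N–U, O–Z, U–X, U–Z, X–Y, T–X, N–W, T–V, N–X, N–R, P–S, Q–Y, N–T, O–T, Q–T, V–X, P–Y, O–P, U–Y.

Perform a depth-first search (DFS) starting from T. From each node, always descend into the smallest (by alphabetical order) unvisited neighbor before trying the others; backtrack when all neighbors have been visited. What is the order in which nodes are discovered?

T, N, R, S, P, O, Y, Q, X, U, Z, V, W

Visit T
T → N
N → R
R → S
S → P
P → O
O → Y
Y → Q
Q → X
X → U
U → Z
X → V
R → W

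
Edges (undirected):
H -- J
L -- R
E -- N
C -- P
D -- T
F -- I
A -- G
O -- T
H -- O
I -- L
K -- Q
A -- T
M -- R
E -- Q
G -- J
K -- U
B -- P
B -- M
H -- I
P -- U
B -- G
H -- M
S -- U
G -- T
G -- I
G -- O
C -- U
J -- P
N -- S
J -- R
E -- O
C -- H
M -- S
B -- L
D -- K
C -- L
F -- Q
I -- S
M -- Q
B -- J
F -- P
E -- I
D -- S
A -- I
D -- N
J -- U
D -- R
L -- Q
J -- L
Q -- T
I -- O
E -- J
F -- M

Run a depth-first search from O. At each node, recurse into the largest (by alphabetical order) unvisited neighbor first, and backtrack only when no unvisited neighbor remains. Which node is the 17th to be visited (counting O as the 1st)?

F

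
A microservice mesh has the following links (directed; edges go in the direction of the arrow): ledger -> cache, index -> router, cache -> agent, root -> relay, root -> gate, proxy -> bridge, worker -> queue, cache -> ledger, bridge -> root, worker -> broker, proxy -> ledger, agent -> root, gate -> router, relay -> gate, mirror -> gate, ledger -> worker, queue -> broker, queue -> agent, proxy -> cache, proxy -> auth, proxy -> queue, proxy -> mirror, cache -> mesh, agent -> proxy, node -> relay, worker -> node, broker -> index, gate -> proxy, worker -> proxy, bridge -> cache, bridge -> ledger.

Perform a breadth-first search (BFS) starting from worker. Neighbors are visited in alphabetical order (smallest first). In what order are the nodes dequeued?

Visit worker; enqueue broker, node, proxy, queue → queue [broker, node, proxy, queue]
Visit broker; enqueue index → queue [node, proxy, queue, index]
Visit node; enqueue relay → queue [proxy, queue, index, relay]
Visit proxy; enqueue auth, bridge, cache, ledger, mirror → queue [queue, index, relay, auth, bridge, cache, ledger, mirror]
Visit queue; enqueue agent → queue [index, relay, auth, bridge, cache, ledger, mirror, agent]
Visit index; enqueue router → queue [relay, auth, bridge, cache, ledger, mirror, agent, router]
Visit relay; enqueue gate → queue [auth, bridge, cache, ledger, mirror, agent, router, gate]
Visit auth → queue [bridge, cache, ledger, mirror, agent, router, gate]
Visit bridge; enqueue root → queue [cache, ledger, mirror, agent, router, gate, root]
Visit cache; enqueue mesh → queue [ledger, mirror, agent, router, gate, root, mesh]
Visit ledger → queue [mirror, agent, router, gate, root, mesh]
Visit mirror → queue [agent, router, gate, root, mesh]
Visit agent → queue [router, gate, root, mesh]
Visit router → queue [gate, root, mesh]
Visit gate → queue [root, mesh]
Visit root → queue [mesh]
Visit mesh → queue []

worker -> broker -> node -> proxy -> queue -> index -> relay -> auth -> bridge -> cache -> ledger -> mirror -> agent -> router -> gate -> root -> mesh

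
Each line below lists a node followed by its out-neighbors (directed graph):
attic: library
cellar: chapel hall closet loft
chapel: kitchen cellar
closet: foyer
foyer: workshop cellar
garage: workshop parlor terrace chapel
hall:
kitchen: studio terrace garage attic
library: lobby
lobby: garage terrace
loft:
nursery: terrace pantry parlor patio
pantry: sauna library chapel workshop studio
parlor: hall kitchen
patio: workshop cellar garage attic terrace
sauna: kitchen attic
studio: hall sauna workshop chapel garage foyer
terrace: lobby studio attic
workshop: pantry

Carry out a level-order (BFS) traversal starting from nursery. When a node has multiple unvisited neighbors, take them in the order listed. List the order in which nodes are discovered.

Visit nursery; enqueue terrace, pantry, parlor, patio → queue [terrace, pantry, parlor, patio]
Visit terrace; enqueue lobby, studio, attic → queue [pantry, parlor, patio, lobby, studio, attic]
Visit pantry; enqueue sauna, library, chapel, workshop → queue [parlor, patio, lobby, studio, attic, sauna, library, chapel, workshop]
Visit parlor; enqueue hall, kitchen → queue [patio, lobby, studio, attic, sauna, library, chapel, workshop, hall, kitchen]
Visit patio; enqueue cellar, garage → queue [lobby, studio, attic, sauna, library, chapel, workshop, hall, kitchen, cellar, garage]
Visit lobby → queue [studio, attic, sauna, library, chapel, workshop, hall, kitchen, cellar, garage]
Visit studio; enqueue foyer → queue [attic, sauna, library, chapel, workshop, hall, kitchen, cellar, garage, foyer]
Visit attic → queue [sauna, library, chapel, workshop, hall, kitchen, cellar, garage, foyer]
Visit sauna → queue [library, chapel, workshop, hall, kitchen, cellar, garage, foyer]
Visit library → queue [chapel, workshop, hall, kitchen, cellar, garage, foyer]
Visit chapel → queue [workshop, hall, kitchen, cellar, garage, foyer]
Visit workshop → queue [hall, kitchen, cellar, garage, foyer]
Visit hall → queue [kitchen, cellar, garage, foyer]
Visit kitchen → queue [cellar, garage, foyer]
Visit cellar; enqueue closet, loft → queue [garage, foyer, closet, loft]
Visit garage → queue [foyer, closet, loft]
Visit foyer → queue [closet, loft]
Visit closet → queue [loft]
Visit loft → queue []

nursery terrace pantry parlor patio lobby studio attic sauna library chapel workshop hall kitchen cellar garage foyer closet loft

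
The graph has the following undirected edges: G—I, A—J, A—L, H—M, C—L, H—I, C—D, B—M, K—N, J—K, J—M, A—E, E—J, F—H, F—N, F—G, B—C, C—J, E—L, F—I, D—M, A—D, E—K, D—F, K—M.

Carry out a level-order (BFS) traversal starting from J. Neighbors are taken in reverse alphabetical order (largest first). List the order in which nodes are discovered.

Visit J; enqueue M, K, E, C, A → queue [M, K, E, C, A]
Visit M; enqueue H, D, B → queue [K, E, C, A, H, D, B]
Visit K; enqueue N → queue [E, C, A, H, D, B, N]
Visit E; enqueue L → queue [C, A, H, D, B, N, L]
Visit C → queue [A, H, D, B, N, L]
Visit A → queue [H, D, B, N, L]
Visit H; enqueue I, F → queue [D, B, N, L, I, F]
Visit D → queue [B, N, L, I, F]
Visit B → queue [N, L, I, F]
Visit N → queue [L, I, F]
Visit L → queue [I, F]
Visit I; enqueue G → queue [F, G]
Visit F → queue [G]
Visit G → queue []

J M K E C A H D B N L I F G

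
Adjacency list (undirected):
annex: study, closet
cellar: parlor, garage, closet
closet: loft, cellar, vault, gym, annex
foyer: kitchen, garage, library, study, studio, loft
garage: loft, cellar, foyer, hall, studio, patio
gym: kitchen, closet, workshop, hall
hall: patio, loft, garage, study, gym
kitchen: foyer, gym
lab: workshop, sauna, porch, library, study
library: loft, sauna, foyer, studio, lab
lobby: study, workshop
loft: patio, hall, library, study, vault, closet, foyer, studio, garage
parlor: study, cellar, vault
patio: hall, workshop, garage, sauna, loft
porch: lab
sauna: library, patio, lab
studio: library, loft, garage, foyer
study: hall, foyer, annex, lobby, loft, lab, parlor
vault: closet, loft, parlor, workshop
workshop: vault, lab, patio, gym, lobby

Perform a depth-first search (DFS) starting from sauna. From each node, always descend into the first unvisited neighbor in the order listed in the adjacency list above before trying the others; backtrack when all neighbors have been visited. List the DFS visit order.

sauna, library, loft, patio, hall, garage, cellar, parlor, study, foyer, kitchen, gym, closet, vault, workshop, lab, porch, lobby, annex, studio

Visit sauna
sauna → library
library → loft
loft → patio
patio → hall
hall → garage
garage → cellar
cellar → parlor
parlor → study
study → foyer
foyer → kitchen
kitchen → gym
gym → closet
closet → vault
vault → workshop
workshop → lab
lab → porch
workshop → lobby
closet → annex
foyer → studio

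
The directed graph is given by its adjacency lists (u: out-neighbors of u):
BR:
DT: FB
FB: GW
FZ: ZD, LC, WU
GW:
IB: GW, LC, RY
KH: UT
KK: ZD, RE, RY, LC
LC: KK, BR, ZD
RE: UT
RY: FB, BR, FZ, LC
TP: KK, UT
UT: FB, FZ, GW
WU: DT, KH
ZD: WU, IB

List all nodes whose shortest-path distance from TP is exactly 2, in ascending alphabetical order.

FB, FZ, GW, LC, RE, RY, ZD

Level 0: TP
Level 1: KK, UT
Level 2: FB, FZ, GW, LC, RE, RY, ZD
Level 3: BR, IB, WU
Level 4: DT, KH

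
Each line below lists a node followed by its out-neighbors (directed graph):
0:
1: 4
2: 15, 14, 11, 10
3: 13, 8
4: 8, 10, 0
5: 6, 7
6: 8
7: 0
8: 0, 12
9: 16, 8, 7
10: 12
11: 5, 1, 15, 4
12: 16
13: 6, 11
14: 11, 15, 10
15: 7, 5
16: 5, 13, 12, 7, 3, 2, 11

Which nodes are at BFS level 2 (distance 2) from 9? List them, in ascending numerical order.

Level 0: 9
Level 1: 7, 8, 16
Level 2: 0, 2, 3, 5, 11, 12, 13
Level 3: 1, 4, 6, 10, 14, 15

0, 2, 3, 5, 11, 12, 13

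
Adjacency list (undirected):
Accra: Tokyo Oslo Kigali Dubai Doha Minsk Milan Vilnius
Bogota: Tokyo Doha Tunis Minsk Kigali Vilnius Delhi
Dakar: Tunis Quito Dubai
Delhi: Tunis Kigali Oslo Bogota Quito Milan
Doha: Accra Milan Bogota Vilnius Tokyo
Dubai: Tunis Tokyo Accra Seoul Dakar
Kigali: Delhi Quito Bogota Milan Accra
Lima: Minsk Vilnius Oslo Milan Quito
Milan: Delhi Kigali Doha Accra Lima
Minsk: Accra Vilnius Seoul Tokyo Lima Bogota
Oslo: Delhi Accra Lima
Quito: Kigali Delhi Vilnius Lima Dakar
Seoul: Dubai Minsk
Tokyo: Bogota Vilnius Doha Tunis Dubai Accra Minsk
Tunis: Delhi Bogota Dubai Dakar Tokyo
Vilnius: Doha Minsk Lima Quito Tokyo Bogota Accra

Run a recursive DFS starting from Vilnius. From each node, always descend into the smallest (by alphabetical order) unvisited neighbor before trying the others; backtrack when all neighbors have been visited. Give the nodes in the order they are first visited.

Visit Vilnius
Vilnius → Accra
Accra → Doha
Doha → Bogota
Bogota → Delhi
Delhi → Kigali
Kigali → Milan
Milan → Lima
Lima → Minsk
Minsk → Seoul
Seoul → Dubai
Dubai → Dakar
Dakar → Quito
Dakar → Tunis
Tunis → Tokyo
Lima → Oslo

Vilnius, Accra, Doha, Bogota, Delhi, Kigali, Milan, Lima, Minsk, Seoul, Dubai, Dakar, Quito, Tunis, Tokyo, Oslo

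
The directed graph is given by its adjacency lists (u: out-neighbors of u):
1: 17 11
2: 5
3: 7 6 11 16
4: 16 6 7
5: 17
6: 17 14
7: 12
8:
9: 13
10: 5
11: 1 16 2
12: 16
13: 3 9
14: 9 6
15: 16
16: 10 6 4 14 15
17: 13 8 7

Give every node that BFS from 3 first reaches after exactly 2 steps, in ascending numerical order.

Level 0: 3
Level 1: 6, 7, 11, 16
Level 2: 1, 2, 4, 10, 12, 14, 15, 17
Level 3: 5, 8, 9, 13

1, 2, 4, 10, 12, 14, 15, 17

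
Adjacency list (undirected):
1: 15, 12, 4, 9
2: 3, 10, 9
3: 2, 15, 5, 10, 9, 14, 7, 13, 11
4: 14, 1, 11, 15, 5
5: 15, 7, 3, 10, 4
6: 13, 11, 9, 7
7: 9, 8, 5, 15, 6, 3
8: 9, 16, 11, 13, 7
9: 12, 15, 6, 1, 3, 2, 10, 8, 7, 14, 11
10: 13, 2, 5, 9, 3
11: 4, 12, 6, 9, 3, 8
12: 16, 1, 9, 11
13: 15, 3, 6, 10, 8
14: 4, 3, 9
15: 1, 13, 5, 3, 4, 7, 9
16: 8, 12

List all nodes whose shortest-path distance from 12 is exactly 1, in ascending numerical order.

Level 0: 12
Level 1: 1, 9, 11, 16
Level 2: 2, 3, 4, 6, 7, 8, 10, 14, 15
Level 3: 5, 13

1, 9, 11, 16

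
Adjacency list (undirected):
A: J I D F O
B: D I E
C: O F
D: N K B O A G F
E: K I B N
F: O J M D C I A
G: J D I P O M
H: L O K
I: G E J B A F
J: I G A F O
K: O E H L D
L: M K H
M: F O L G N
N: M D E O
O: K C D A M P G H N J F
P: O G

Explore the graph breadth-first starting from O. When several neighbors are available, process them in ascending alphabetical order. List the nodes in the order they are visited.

Visit O; enqueue A, C, D, F, G, H, J, K, M, N, P → queue [A, C, D, F, G, H, J, K, M, N, P]
Visit A; enqueue I → queue [C, D, F, G, H, J, K, M, N, P, I]
Visit C → queue [D, F, G, H, J, K, M, N, P, I]
Visit D; enqueue B → queue [F, G, H, J, K, M, N, P, I, B]
Visit F → queue [G, H, J, K, M, N, P, I, B]
Visit G → queue [H, J, K, M, N, P, I, B]
Visit H; enqueue L → queue [J, K, M, N, P, I, B, L]
Visit J → queue [K, M, N, P, I, B, L]
Visit K; enqueue E → queue [M, N, P, I, B, L, E]
Visit M → queue [N, P, I, B, L, E]
Visit N → queue [P, I, B, L, E]
Visit P → queue [I, B, L, E]
Visit I → queue [B, L, E]
Visit B → queue [L, E]
Visit L → queue [E]
Visit E → queue []

O, A, C, D, F, G, H, J, K, M, N, P, I, B, L, E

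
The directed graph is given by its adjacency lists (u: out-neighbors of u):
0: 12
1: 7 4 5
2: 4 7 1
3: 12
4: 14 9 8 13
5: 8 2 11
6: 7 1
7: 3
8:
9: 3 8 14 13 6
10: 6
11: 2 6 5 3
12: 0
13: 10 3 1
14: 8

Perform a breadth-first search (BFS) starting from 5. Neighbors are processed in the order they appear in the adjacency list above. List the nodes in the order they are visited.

5 -> 8 -> 2 -> 11 -> 4 -> 7 -> 1 -> 6 -> 3 -> 14 -> 9 -> 13 -> 12 -> 10 -> 0

Visit 5; enqueue 8, 2, 11 → queue [8, 2, 11]
Visit 8 → queue [2, 11]
Visit 2; enqueue 4, 7, 1 → queue [11, 4, 7, 1]
Visit 11; enqueue 6, 3 → queue [4, 7, 1, 6, 3]
Visit 4; enqueue 14, 9, 13 → queue [7, 1, 6, 3, 14, 9, 13]
Visit 7 → queue [1, 6, 3, 14, 9, 13]
Visit 1 → queue [6, 3, 14, 9, 13]
Visit 6 → queue [3, 14, 9, 13]
Visit 3; enqueue 12 → queue [14, 9, 13, 12]
Visit 14 → queue [9, 13, 12]
Visit 9 → queue [13, 12]
Visit 13; enqueue 10 → queue [12, 10]
Visit 12; enqueue 0 → queue [10, 0]
Visit 10 → queue [0]
Visit 0 → queue []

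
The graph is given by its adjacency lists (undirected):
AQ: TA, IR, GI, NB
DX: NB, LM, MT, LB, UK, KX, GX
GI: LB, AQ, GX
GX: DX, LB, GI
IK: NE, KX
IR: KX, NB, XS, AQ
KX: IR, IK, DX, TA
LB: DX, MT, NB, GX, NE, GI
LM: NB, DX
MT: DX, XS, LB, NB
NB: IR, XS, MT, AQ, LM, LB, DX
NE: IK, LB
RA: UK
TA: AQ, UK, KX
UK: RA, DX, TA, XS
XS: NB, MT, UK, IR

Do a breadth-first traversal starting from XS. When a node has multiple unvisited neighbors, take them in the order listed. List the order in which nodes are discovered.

XS → NB → MT → UK → IR → AQ → LM → LB → DX → RA → TA → KX → GI → GX → NE → IK

Visit XS; enqueue NB, MT, UK, IR → queue [NB, MT, UK, IR]
Visit NB; enqueue AQ, LM, LB, DX → queue [MT, UK, IR, AQ, LM, LB, DX]
Visit MT → queue [UK, IR, AQ, LM, LB, DX]
Visit UK; enqueue RA, TA → queue [IR, AQ, LM, LB, DX, RA, TA]
Visit IR; enqueue KX → queue [AQ, LM, LB, DX, RA, TA, KX]
Visit AQ; enqueue GI → queue [LM, LB, DX, RA, TA, KX, GI]
Visit LM → queue [LB, DX, RA, TA, KX, GI]
Visit LB; enqueue GX, NE → queue [DX, RA, TA, KX, GI, GX, NE]
Visit DX → queue [RA, TA, KX, GI, GX, NE]
Visit RA → queue [TA, KX, GI, GX, NE]
Visit TA → queue [KX, GI, GX, NE]
Visit KX; enqueue IK → queue [GI, GX, NE, IK]
Visit GI → queue [GX, NE, IK]
Visit GX → queue [NE, IK]
Visit NE → queue [IK]
Visit IK → queue []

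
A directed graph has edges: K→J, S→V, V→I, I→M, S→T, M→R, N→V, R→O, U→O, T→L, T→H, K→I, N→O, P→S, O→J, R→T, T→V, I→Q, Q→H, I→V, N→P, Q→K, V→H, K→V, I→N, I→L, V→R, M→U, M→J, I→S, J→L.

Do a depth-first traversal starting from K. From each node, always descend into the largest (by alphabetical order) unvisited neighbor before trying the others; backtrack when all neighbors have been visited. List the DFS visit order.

K, V, R, T, L, H, O, J, I, S, Q, N, P, M, U

Visit K
K → V
V → R
R → T
T → L
T → H
R → O
O → J
V → I
I → S
I → Q
I → N
N → P
I → M
M → U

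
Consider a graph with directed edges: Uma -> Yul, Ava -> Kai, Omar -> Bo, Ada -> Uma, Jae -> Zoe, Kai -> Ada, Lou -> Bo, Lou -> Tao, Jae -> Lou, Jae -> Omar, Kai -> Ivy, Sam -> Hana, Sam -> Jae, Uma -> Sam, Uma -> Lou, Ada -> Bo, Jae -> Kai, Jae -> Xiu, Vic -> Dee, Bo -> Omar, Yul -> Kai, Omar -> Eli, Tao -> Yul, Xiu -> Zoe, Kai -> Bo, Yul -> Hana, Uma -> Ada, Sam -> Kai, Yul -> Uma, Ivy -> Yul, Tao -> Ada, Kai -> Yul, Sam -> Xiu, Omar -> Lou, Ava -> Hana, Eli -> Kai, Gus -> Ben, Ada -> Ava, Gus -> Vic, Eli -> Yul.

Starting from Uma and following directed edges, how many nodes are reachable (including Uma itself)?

BFS from Uma visits: Uma, Yul, Sam, Lou, Ada, Kai, Hana, Xiu, Jae, Tao, Bo, Ava, Ivy, Zoe, Omar, Eli
Reachable nodes: 16 of 20 total.

16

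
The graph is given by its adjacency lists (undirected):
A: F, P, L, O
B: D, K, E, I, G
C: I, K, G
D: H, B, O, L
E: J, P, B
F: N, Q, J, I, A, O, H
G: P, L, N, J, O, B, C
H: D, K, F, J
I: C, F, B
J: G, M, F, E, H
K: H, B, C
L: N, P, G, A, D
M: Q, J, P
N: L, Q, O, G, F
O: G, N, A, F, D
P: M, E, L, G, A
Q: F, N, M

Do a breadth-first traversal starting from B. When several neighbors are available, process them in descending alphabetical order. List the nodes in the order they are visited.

Visit B; enqueue K, I, G, E, D → queue [K, I, G, E, D]
Visit K; enqueue H, C → queue [I, G, E, D, H, C]
Visit I; enqueue F → queue [G, E, D, H, C, F]
Visit G; enqueue P, O, N, L, J → queue [E, D, H, C, F, P, O, N, L, J]
Visit E → queue [D, H, C, F, P, O, N, L, J]
Visit D → queue [H, C, F, P, O, N, L, J]
Visit H → queue [C, F, P, O, N, L, J]
Visit C → queue [F, P, O, N, L, J]
Visit F; enqueue Q, A → queue [P, O, N, L, J, Q, A]
Visit P; enqueue M → queue [O, N, L, J, Q, A, M]
Visit O → queue [N, L, J, Q, A, M]
Visit N → queue [L, J, Q, A, M]
Visit L → queue [J, Q, A, M]
Visit J → queue [Q, A, M]
Visit Q → queue [A, M]
Visit A → queue [M]
Visit M → queue []

B -> K -> I -> G -> E -> D -> H -> C -> F -> P -> O -> N -> L -> J -> Q -> A -> M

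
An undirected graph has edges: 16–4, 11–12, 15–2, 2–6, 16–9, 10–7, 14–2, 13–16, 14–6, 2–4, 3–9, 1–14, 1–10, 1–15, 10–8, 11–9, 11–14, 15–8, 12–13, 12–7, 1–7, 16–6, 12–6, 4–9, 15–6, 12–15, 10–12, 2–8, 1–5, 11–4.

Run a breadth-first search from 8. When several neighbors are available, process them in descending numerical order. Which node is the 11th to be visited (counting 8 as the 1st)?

13

Visit 8; enqueue 15, 10, 2 → queue [15, 10, 2]
Visit 15; enqueue 12, 6, 1 → queue [10, 2, 12, 6, 1]
Visit 10; enqueue 7 → queue [2, 12, 6, 1, 7]
Visit 2; enqueue 14, 4 → queue [12, 6, 1, 7, 14, 4]
Visit 12; enqueue 13, 11 → queue [6, 1, 7, 14, 4, 13, 11]
Visit 6; enqueue 16 → queue [1, 7, 14, 4, 13, 11, 16]
Visit 1; enqueue 5 → queue [7, 14, 4, 13, 11, 16, 5]
Visit 7 → queue [14, 4, 13, 11, 16, 5]
Visit 14 → queue [4, 13, 11, 16, 5]
Visit 4; enqueue 9 → queue [13, 11, 16, 5, 9]
Visit 13 → queue [11, 16, 5, 9]
Visit 11 → queue [16, 5, 9]
Visit 16 → queue [5, 9]
Visit 5 → queue [9]
Visit 9; enqueue 3 → queue [3]
Visit 3 → queue []

Visit order: 8, 15, 10, 2, 12, 6, 1, 7, 14, 4, 13, 11, 16, 5, 9, 3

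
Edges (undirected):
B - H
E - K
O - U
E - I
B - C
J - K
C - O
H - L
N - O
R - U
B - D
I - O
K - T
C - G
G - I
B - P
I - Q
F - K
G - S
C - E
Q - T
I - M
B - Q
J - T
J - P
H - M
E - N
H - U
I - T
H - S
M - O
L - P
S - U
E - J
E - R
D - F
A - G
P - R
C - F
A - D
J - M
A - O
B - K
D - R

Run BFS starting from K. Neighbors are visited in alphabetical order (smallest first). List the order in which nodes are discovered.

K → B → E → F → J → T → C → D → H → P → Q → I → N → R → M → G → O → A → L → S → U

Visit K; enqueue B, E, F, J, T → queue [B, E, F, J, T]
Visit B; enqueue C, D, H, P, Q → queue [E, F, J, T, C, D, H, P, Q]
Visit E; enqueue I, N, R → queue [F, J, T, C, D, H, P, Q, I, N, R]
Visit F → queue [J, T, C, D, H, P, Q, I, N, R]
Visit J; enqueue M → queue [T, C, D, H, P, Q, I, N, R, M]
Visit T → queue [C, D, H, P, Q, I, N, R, M]
Visit C; enqueue G, O → queue [D, H, P, Q, I, N, R, M, G, O]
Visit D; enqueue A → queue [H, P, Q, I, N, R, M, G, O, A]
Visit H; enqueue L, S, U → queue [P, Q, I, N, R, M, G, O, A, L, S, U]
Visit P → queue [Q, I, N, R, M, G, O, A, L, S, U]
Visit Q → queue [I, N, R, M, G, O, A, L, S, U]
Visit I → queue [N, R, M, G, O, A, L, S, U]
Visit N → queue [R, M, G, O, A, L, S, U]
Visit R → queue [M, G, O, A, L, S, U]
Visit M → queue [G, O, A, L, S, U]
Visit G → queue [O, A, L, S, U]
Visit O → queue [A, L, S, U]
Visit A → queue [L, S, U]
Visit L → queue [S, U]
Visit S → queue [U]
Visit U → queue []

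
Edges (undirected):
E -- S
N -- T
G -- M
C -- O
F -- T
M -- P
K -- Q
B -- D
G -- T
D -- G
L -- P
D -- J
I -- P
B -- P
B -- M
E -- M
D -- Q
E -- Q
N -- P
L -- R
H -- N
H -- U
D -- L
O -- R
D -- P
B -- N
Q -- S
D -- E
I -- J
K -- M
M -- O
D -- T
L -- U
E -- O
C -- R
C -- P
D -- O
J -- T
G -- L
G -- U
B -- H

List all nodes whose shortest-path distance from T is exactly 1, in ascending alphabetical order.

D, F, G, J, N

Level 0: T
Level 1: D, F, G, J, N
Level 2: B, E, H, I, L, M, O, P, Q, U
Level 3: C, K, R, S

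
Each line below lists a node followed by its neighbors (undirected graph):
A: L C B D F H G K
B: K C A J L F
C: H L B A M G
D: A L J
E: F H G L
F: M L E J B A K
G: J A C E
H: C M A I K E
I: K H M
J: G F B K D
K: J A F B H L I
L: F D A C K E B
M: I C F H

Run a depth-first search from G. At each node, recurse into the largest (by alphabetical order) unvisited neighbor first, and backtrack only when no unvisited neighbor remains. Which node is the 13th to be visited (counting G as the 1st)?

D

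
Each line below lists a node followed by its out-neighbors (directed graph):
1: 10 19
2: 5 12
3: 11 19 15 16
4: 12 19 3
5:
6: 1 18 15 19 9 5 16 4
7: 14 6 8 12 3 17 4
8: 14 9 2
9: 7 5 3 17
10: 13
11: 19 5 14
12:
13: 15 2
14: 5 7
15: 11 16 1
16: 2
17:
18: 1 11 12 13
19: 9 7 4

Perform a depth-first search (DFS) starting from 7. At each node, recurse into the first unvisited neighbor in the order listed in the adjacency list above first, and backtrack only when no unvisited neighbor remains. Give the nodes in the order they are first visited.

Visit 7
7 → 14
14 → 5
7 → 6
6 → 1
1 → 10
10 → 13
13 → 15
15 → 11
11 → 19
19 → 9
9 → 3
3 → 16
16 → 2
2 → 12
9 → 17
19 → 4
6 → 18
7 → 8

7, 14, 5, 6, 1, 10, 13, 15, 11, 19, 9, 3, 16, 2, 12, 17, 4, 18, 8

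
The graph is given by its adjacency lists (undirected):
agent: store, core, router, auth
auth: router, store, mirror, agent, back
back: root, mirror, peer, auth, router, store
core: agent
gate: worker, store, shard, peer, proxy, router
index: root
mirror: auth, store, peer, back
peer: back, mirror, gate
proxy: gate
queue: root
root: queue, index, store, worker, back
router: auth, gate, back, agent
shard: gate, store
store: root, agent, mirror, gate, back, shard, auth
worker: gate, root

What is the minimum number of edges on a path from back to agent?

2

Level 0: back
Level 1: auth, mirror, peer, root, router, store
Level 2: agent, gate, index, queue, shard, worker
Level 3: core, proxy
agent first appears at level 2.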